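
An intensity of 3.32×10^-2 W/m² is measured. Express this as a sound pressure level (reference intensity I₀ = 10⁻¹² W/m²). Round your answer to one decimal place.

I/I₀ = 3.32×10^-2/10⁻¹² = 3.32×10^10, and L = 10·log₁₀(I/I₀).
L = 10·(0.5211 + 10) = 105.21 dB.

105.2 dB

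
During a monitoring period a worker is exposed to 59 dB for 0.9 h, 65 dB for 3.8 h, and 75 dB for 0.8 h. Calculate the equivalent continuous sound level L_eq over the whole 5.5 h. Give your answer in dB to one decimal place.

L_eq = 10·log₁₀[(1/T)·Σ tᵢ·10^(Lᵢ/10)] with T = 5.5 h.
Σ tᵢ·10^(Lᵢ/10) = 0.9·10^(59/10) + 3.8·10^(65/10) + 0.8·10^(75/10) = 3.803e+07.
L_eq = 10·log₁₀(3.803e+07/5.5) = 68.40 dB.

68.4 dB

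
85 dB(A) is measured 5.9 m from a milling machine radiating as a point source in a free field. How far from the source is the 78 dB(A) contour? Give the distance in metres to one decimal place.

Point-source spreading drops the level by 20·log₁₀(r₂/r₁); inverting, r₂/r₁ = 10^(ΔL/20).
r₂ = 5.9·10^((85−78)/20) = 5.9·10^(7.0/20) = 13.21 m.

13.2 m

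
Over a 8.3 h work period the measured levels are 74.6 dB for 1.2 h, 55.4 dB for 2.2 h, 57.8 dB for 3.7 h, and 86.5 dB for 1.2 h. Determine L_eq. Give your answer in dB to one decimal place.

The energy average is taken in the linear domain: L_eq = 10·log₁₀[(Σ tᵢ·10^(Lᵢ/10))/T], T = 8.3 h.
Σ tᵢ·10^(Lᵢ/10) = 1.2·10^(74.6/10) + 2.2·10^(55.4/10) + 3.7·10^(57.8/10) + 1.2·10^(86.5/10) = 5.736e+08.
L_eq = 10·log₁₀(5.736e+08/8.3) = 78.40 dB.

78.4 dB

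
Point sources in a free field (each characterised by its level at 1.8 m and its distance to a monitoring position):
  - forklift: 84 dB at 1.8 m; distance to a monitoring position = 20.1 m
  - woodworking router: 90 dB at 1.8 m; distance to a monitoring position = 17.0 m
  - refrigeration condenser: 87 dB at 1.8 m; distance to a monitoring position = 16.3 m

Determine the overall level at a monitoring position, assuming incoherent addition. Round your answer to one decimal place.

First find each source's level at the receiver (point-source: −20·log₁₀(r/r_ref)), then combine on an intensity basis.
forklift: 84 − 20·log₁₀(20.1/1.8) = 84 − 20.96 = 63.04 dB.
woodworking router: 90 − 20·log₁₀(17.0/1.8) = 90 − 19.50 = 70.50 dB.
refrigeration condenser: 87 − 20·log₁₀(16.3/1.8) = 87 − 19.14 = 67.86 dB.
Σ 10^(L/10) = 1.934e+07 → L_total = 10·log₁₀(1.934e+07) = 72.86 dB.

72.9 dB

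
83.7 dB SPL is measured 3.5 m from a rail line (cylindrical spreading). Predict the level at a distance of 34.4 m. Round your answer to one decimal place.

73.8 dB SPL

Cylindrical spreading from a line source gives a 10·log₁₀(r₂/r₁) drop.
L₂ = 83.7 − 10·log₁₀(34.4/3.5) = 83.7 − 9.925 = 73.78 dB SPL.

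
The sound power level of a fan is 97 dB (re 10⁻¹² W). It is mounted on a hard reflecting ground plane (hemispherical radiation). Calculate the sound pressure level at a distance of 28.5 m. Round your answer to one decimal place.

59.9 dB

Free-field hemispherical radiation: L_p = L_w − 10·log₁₀(2π·r²), r = 28.5 m.
2π·r² = 5104 m², 10·log₁₀ of that is 37.079 dB.
L_p = 97 − 37.079 = 59.92 dB.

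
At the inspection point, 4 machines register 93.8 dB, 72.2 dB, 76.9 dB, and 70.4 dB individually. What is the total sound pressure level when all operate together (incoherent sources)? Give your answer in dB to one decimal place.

93.9 dB

For uncorrelated sources the intensities add, so convert each level to linear form, sum, and take 10·log₁₀ of the total.
Σ 10^(L/10) = 10^(93.8/10) + 10^(72.2/10) + 10^(76.9/10) + 10^(70.4/10) = 2.475e+09.
L_total = 10·log₁₀(2.475e+09) = 93.94 dB.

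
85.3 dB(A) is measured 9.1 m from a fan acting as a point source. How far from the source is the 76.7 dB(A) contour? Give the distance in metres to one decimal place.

The 8.6 dB drop corresponds to a distance ratio of 10^(8.6/20) for a point source.
r₂ = 9.1·10^((85.3−76.7)/20) = 9.1·10^(8.6/20) = 24.49 m.

24.5 m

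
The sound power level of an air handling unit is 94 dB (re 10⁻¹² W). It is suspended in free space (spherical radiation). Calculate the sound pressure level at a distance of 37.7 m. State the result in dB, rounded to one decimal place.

The power spreads over a sphere of area 4π·r², so L_p = L_w − 10·log₁₀(4π·r²).
4π·r² = 1.786e+04 m², 10·log₁₀ of that is 42.519 dB.
L_p = 94 − 42.519 = 51.48 dB.

51.5 dB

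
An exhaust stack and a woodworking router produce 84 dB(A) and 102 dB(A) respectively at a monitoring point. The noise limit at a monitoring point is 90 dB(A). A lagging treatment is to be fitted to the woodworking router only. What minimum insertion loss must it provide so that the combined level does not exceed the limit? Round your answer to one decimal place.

Fixed contribution from the other source: Σ 10^(L/10) = 10^(84/10) = 2.512e+08 (84.00 dB(A)).
The limit corresponds to 10^(90/10) = 1.000e+09; subtracting the fixed part leaves 7.488e+08 for the woodworking router, i.e. 88.74 dB(A).
So the woodworking router must be reduced from 102 to 88.74 dB(A): IL = 13.26 dB.

13.3 dB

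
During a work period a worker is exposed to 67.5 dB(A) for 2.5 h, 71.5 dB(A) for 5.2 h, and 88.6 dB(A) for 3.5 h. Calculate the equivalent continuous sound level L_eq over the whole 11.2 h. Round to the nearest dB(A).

Weight each interval's intensity by its duration and average over T = 11.2 h:
Σ tᵢ·10^(Lᵢ/10) = 2.5·10^(67.5/10) + 5.2·10^(71.5/10) + 3.5·10^(88.6/10) = 2.623e+09.
L_eq = 10·log₁₀(2.623e+09/11.2) = 83.70 dB(A).

84 dB(A)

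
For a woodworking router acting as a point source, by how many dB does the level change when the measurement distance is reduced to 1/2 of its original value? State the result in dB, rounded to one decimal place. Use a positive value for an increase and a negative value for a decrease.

Point-source spreading: ΔL = −20·log₁₀(r₂/r₁).
ΔL = −20·log₁₀(0.5) = +6.02 dB.

+6.0 dB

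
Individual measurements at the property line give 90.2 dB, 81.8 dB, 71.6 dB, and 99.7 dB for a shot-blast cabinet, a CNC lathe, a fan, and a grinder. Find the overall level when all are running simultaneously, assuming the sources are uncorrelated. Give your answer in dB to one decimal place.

100.2 dB

For uncorrelated sources the intensities add, so convert each level to linear form, sum, and take 10·log₁₀ of the total.
Σ 10^(L/10) = 10^(90.2/10) + 10^(81.8/10) + 10^(71.6/10) + 10^(99.7/10) = 1.055e+10.
L_total = 10·log₁₀(1.055e+10) = 100.23 dB.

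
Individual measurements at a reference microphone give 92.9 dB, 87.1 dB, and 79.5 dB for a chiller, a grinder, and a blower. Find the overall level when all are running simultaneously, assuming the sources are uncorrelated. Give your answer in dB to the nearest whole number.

For uncorrelated sources the intensities add, so convert each level to linear form, sum, and take 10·log₁₀ of the total.
Σ 10^(L/10) = 10^(92.9/10) + 10^(87.1/10) + 10^(79.5/10) = 2.552e+09.
L_total = 10·log₁₀(2.552e+09) = 94.07 dB.

94 dB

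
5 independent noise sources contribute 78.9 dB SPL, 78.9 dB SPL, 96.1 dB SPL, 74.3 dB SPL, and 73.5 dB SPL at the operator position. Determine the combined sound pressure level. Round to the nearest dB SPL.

For uncorrelated sources the intensities add, so convert each level to linear form, sum, and take 10·log₁₀ of the total.
Σ 10^(L/10) = 10^(78.9/10) + 10^(78.9/10) + 10^(96.1/10) + 10^(74.3/10) + 10^(73.5/10) = 4.278e+09.
L_total = 10·log₁₀(4.278e+09) = 96.31 dB SPL.

96 dB SPL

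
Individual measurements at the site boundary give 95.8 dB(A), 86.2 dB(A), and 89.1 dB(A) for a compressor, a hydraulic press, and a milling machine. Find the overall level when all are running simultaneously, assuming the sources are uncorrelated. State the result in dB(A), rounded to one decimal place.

For uncorrelated sources the intensities add, so convert each level to linear form, sum, and take 10·log₁₀ of the total.
Σ 10^(L/10) = 10^(95.8/10) + 10^(86.2/10) + 10^(89.1/10) = 5.032e+09.
L_total = 10·log₁₀(5.032e+09) = 97.02 dB(A).

97.0 dB(A)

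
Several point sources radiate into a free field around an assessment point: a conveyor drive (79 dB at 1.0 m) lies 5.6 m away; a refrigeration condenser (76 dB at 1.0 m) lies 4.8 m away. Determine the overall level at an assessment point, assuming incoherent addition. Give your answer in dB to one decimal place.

66.3 dB

Propagate each source to the receiver with L = L_ref − 20·log₁₀(r/r_ref), then add intensities.
conveyor drive: 79 − 20·log₁₀(5.6/1.0) = 79 − 14.96 = 64.04 dB.
refrigeration condenser: 76 − 20·log₁₀(4.8/1.0) = 76 − 13.62 = 62.38 dB.
Σ 10^(L/10) = 4.261e+06 → L_total = 10·log₁₀(4.261e+06) = 66.29 dB.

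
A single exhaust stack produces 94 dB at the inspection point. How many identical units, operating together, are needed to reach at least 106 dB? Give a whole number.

16

The shortfall is 106 − 94 = 12.0 dB, and N units add 10·log₁₀ N, so need 10·log₁₀ N ≥ 12.0.
N ≥ 10^(12.0/10) = 15.849, so N = 16.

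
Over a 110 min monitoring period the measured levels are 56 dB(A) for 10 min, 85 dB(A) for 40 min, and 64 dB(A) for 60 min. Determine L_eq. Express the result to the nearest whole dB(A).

The energy average is taken in the linear domain: L_eq = 10·log₁₀[(Σ tᵢ·10^(Lᵢ/10))/T], T = 110 min.
Σ tᵢ·10^(Lᵢ/10) = 10·10^(56/10) + 40·10^(85/10) + 60·10^(64/10) = 1.280e+10.
L_eq = 10·log₁₀(1.280e+10/110) = 80.66 dB(A).

81 dB(A)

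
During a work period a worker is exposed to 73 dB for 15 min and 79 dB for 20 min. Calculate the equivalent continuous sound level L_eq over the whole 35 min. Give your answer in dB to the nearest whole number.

77 dB

The energy average is taken in the linear domain: L_eq = 10·log₁₀[(Σ tᵢ·10^(Lᵢ/10))/T], T = 35 min.
Σ tᵢ·10^(Lᵢ/10) = 15·10^(73/10) + 20·10^(79/10) = 1.888e+09.
L_eq = 10·log₁₀(1.888e+09/35) = 77.32 dB.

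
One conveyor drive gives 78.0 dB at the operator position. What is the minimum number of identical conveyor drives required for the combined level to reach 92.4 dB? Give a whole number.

28

Need L₁ + 10·log₁₀ N ≥ 92.4, i.e. log₁₀ N ≥ 1.44.
N ≥ 10^(14.4/10) = 27.542, so N = 28.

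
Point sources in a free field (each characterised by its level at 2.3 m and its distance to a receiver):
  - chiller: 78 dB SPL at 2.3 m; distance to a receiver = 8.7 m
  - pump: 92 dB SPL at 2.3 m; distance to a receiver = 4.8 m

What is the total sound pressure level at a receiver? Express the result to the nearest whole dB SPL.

Propagate each source to the receiver with L = L_ref − 20·log₁₀(r/r_ref), then add intensities.
chiller: 78 − 20·log₁₀(8.7/2.3) = 78 − 11.56 = 66.44 dB SPL.
pump: 92 − 20·log₁₀(4.8/2.3) = 92 − 6.39 = 85.61 dB SPL.
Σ 10^(L/10) = 3.683e+08 → L_total = 10·log₁₀(3.683e+08) = 85.66 dB SPL.

86 dB SPL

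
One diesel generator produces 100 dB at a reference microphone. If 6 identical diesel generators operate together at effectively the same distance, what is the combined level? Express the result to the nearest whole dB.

With 6 equal, uncorrelated contributions the intensity is 6× that of one unit, giving a rise of 10·log₁₀ 6.
L_total = 100 + 10·log₁₀(6) = 100 + 7.782 = 107.78 dB.

108 dB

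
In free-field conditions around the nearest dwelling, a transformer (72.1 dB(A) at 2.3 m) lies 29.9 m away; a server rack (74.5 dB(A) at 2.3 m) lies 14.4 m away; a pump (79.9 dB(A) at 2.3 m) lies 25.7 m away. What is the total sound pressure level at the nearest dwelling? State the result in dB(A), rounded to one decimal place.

62.0 dB(A)

First find each source's level at the receiver (point-source: −20·log₁₀(r/r_ref)), then combine on an intensity basis.
transformer: 72.1 − 20·log₁₀(29.9/2.3) = 72.1 − 22.28 = 49.82 dB(A).
server rack: 74.5 − 20·log₁₀(14.4/2.3) = 74.5 − 15.93 = 58.57 dB(A).
pump: 79.9 − 20·log₁₀(25.7/2.3) = 79.9 − 20.96 = 58.94 dB(A).
Σ 10^(L/10) = 1.598e+06 → L_total = 10·log₁₀(1.598e+06) = 62.03 dB(A).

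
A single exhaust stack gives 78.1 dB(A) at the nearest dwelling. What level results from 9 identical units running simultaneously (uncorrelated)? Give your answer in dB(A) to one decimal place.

87.6 dB(A)

With 9 equal, uncorrelated contributions the intensity is 9× that of one unit, giving a rise of 10·log₁₀ 9.
L_total = 78.1 + 10·log₁₀(9) = 78.1 + 9.542 = 87.64 dB(A).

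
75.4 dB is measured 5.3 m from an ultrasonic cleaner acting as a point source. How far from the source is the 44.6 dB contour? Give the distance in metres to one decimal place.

183.8 m

The 30.8 dB drop corresponds to a distance ratio of 10^(30.8/20) for a point source.
r₂ = 5.3·10^((75.4−44.6)/20) = 5.3·10^(30.8/20) = 183.77 m.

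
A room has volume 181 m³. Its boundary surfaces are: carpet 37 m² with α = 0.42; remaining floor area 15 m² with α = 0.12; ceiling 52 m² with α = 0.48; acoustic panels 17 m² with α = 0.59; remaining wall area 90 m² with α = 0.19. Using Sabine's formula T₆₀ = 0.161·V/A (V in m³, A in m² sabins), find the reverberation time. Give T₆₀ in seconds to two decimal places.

0.42 s

Total absorption A = 37·0.42 + 15·0.12 + 52·0.48 + 17·0.59 + 90·0.19 = 69.43 m² sabins.
T₆₀ = 0.161 × 181 / 69.43 = 0.420 s.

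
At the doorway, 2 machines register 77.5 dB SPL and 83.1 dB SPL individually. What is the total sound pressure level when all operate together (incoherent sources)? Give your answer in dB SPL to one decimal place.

84.2 dB SPL

Incoherent sources combine by intensity addition: L_total = 10·log₁₀(Σ 10^(L_i/10)).
Σ 10^(L/10) = 10^(77.5/10) + 10^(83.1/10) = 2.604e+08.
L_total = 10·log₁₀(2.604e+08) = 84.16 dB SPL.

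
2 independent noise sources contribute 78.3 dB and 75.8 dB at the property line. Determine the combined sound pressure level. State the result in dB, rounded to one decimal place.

Incoherent sources combine by intensity addition: L_total = 10·log₁₀(Σ 10^(L_i/10)).
Σ 10^(L/10) = 10^(78.3/10) + 10^(75.8/10) = 1.056e+08.
L_total = 10·log₁₀(1.056e+08) = 80.24 dB.

80.2 dB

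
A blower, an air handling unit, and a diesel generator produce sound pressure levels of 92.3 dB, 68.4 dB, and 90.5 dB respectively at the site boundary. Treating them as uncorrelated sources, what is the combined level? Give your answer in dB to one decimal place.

Incoherent sources combine by intensity addition: L_total = 10·log₁₀(Σ 10^(L_i/10)).
Σ 10^(L/10) = 10^(92.3/10) + 10^(68.4/10) + 10^(90.5/10) = 2.827e+09.
L_total = 10·log₁₀(2.827e+09) = 94.51 dB.

94.5 dB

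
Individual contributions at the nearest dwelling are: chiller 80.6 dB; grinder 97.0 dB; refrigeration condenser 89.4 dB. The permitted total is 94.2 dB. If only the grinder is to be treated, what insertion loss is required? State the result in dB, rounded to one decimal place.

The untreated sources together contribute 10^(80.6/10) + 10^(89.4/10) = 9.858e+08, i.e. 89.94 dB.
To meet 94.2 dB overall, the treated grinder may contribute at most 10^(94.2/10) − 9.858e+08 = 1.644e+09, i.e. 92.16 dB.
Required insertion loss = 97.0 − 92.16 = 4.84 dB.

4.8 dB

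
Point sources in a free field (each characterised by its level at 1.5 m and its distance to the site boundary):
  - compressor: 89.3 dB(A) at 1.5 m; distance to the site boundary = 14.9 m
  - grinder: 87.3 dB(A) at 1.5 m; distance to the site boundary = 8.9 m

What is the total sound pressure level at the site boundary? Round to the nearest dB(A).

74 dB(A)

Apply inverse-square spreading to bring every level to the receiver, then sum 10^(L/10).
compressor: 89.3 − 20·log₁₀(14.9/1.5) = 89.3 − 19.94 = 69.36 dB(A).
grinder: 87.3 − 20·log₁₀(8.9/1.5) = 87.3 − 15.47 = 71.83 dB(A).
Σ 10^(L/10) = 2.388e+07 → L_total = 10·log₁₀(2.388e+07) = 73.78 dB(A).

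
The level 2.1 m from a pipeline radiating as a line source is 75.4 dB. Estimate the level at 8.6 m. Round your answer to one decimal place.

69.3 dB

For a line source, L₂ = L₁ − 10·log₁₀(r₂/r₁).
L₂ = 75.4 − 10·log₁₀(8.6/2.1) = 75.4 − 6.123 = 69.28 dB.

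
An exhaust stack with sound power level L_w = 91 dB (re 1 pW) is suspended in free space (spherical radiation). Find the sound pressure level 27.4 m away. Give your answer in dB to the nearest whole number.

Free-field spherical radiation: L_p = L_w − 10·log₁₀(4π·r²), r = 27.4 m.
4π·r² = 9434 m², 10·log₁₀ of that is 39.747 dB.
L_p = 91 − 39.747 = 51.25 dB.

51 dB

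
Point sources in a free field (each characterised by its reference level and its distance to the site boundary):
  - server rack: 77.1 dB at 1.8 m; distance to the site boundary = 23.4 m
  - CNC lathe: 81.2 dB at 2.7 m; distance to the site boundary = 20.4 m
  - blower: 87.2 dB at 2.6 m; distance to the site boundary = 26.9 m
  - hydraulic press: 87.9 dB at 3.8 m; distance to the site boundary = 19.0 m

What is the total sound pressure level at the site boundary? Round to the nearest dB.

Propagate each source to the receiver with L = L_ref − 20·log₁₀(r/r_ref), then add intensities.
server rack: 77.1 − 20·log₁₀(23.4/1.8) = 77.1 − 22.28 = 54.82 dB.
CNC lathe: 81.2 − 20·log₁₀(20.4/2.7) = 81.2 − 17.57 = 63.63 dB.
blower: 87.2 − 20·log₁₀(26.9/2.6) = 87.2 − 20.30 = 66.90 dB.
hydraulic press: 87.9 − 20·log₁₀(19.0/3.8) = 87.9 − 13.98 = 73.92 dB.
Σ 10^(L/10) = 3.218e+07 → L_total = 10·log₁₀(3.218e+07) = 75.08 dB.

75 dB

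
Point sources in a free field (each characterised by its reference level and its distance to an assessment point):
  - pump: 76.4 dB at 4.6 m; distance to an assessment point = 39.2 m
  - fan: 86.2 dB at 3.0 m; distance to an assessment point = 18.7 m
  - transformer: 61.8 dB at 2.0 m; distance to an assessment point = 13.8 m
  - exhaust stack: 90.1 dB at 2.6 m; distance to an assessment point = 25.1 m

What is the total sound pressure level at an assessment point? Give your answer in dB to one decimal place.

Apply inverse-square spreading to bring every level to the receiver, then sum 10^(L/10).
pump: 76.4 − 20·log₁₀(39.2/4.6) = 76.4 − 18.61 = 57.79 dB.
fan: 86.2 − 20·log₁₀(18.7/3.0) = 86.2 − 15.89 = 70.31 dB.
transformer: 61.8 − 20·log₁₀(13.8/2.0) = 61.8 − 16.78 = 45.02 dB.
exhaust stack: 90.1 − 20·log₁₀(25.1/2.6) = 90.1 − 19.69 = 70.41 dB.
Σ 10^(L/10) = 2.234e+07 → L_total = 10·log₁₀(2.234e+07) = 73.49 dB.

73.5 dB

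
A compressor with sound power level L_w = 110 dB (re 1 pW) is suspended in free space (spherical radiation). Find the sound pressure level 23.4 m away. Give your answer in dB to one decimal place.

71.6 dB

Free-field spherical radiation: L_p = L_w − 10·log₁₀(4π·r²), r = 23.4 m.
4π·r² = 6881 m², 10·log₁₀ of that is 38.376 dB.
L_p = 110 − 38.376 = 71.62 dB.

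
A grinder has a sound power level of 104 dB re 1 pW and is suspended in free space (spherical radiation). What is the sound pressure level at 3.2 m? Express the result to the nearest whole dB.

Free-field spherical radiation: L_p = L_w − 10·log₁₀(4π·r²), r = 3.2 m.
4π·r² = 128.7 m², 10·log₁₀ of that is 21.095 dB.
L_p = 104 − 21.095 = 82.90 dB.

83 dB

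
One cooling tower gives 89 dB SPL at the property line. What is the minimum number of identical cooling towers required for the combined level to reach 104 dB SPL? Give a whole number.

Need L₁ + 10·log₁₀ N ≥ 104, i.e. log₁₀ N ≥ 1.50.
N ≥ 10^(15.0/10) = 31.623, so N = 32.

32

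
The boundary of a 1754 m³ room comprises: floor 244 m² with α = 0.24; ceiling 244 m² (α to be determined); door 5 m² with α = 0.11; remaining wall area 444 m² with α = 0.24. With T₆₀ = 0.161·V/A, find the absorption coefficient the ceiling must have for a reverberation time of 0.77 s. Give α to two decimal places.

0.82

A = 0.161·V/T₆₀ = 0.161·1754/0.77 = 366.75 m² sabins.
Absorption from the other surfaces = 244·0.24 + 5·0.11 + 444·0.24 = 165.67 m², so the ceiling must supply 201.08 m² over 244 m².
α = 201.08/244 = 0.824.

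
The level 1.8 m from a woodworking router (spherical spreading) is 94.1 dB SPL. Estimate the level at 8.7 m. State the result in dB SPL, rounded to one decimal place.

80.4 dB SPL

Spherical spreading from a point source gives a 20·log₁₀(r₂/r₁) drop.
L₂ = 94.1 − 20·log₁₀(8.7/1.8) = 94.1 − 13.685 = 80.42 dB SPL.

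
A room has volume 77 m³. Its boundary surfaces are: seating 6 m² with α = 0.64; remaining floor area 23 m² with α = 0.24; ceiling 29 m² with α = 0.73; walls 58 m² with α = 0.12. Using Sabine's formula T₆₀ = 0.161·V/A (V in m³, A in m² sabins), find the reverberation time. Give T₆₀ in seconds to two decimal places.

Total absorption A = 6·0.64 + 23·0.24 + 29·0.73 + 58·0.12 = 37.49 m² sabins.
T₆₀ = 0.161 × 77 / 37.49 = 0.331 s.

0.33 s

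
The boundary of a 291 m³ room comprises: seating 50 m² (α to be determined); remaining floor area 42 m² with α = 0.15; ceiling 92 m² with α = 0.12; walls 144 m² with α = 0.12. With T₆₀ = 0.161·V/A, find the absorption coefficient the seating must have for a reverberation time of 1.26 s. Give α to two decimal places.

0.05

A = 0.161·V/T₆₀ = 0.161·291/1.26 = 37.18 m² sabins.
Absorption from the other surfaces = 42·0.15 + 92·0.12 + 144·0.12 = 34.62 m², so the seating must supply 2.56 m² over 50 m².
α = 2.56/50 = 0.051.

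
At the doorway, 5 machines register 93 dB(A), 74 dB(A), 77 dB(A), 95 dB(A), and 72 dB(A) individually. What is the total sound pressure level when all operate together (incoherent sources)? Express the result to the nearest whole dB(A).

Incoherent sources combine by intensity addition: L_total = 10·log₁₀(Σ 10^(L_i/10)).
Σ 10^(L/10) = 10^(93/10) + 10^(74/10) + 10^(77/10) + 10^(95/10) + 10^(72/10) = 5.249e+09.
L_total = 10·log₁₀(5.249e+09) = 97.20 dB(A).

97 dB(A)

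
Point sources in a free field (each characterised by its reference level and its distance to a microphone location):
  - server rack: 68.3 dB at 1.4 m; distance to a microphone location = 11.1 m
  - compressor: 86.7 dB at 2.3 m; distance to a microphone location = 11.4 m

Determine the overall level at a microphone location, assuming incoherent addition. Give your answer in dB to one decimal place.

Propagate each source to the receiver with L = L_ref − 20·log₁₀(r/r_ref), then add intensities.
server rack: 68.3 − 20·log₁₀(11.1/1.4) = 68.3 − 17.98 = 50.32 dB.
compressor: 86.7 − 20·log₁₀(11.4/2.3) = 86.7 − 13.90 = 72.80 dB.
Σ 10^(L/10) = 1.915e+07 → L_total = 10·log₁₀(1.915e+07) = 72.82 dB.

72.8 dB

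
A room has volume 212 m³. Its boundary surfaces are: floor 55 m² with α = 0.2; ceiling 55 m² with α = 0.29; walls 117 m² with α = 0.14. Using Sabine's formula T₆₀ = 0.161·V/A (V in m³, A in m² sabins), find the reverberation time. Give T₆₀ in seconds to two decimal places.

0.79 s

Total absorption A = 55·0.2 + 55·0.29 + 117·0.14 = 43.33 m² sabins.
T₆₀ = 0.161·V/A = 0.161·212/43.33 = 0.788 s.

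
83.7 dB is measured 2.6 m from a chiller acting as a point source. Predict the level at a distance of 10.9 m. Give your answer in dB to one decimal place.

71.3 dB

For a point source, L₂ = L₁ − 20·log₁₀(r₂/r₁).
L₂ = 83.7 − 20·log₁₀(10.9/2.6) = 83.7 − 12.449 = 71.25 dB.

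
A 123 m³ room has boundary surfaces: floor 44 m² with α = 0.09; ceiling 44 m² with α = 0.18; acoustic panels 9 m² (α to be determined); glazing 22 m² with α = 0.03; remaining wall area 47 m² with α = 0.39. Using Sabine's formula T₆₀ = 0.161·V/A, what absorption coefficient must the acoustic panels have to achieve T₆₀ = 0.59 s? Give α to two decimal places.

0.30

From T₆₀ = 0.161·V/A, the target T₆₀ = 0.59 s needs A = 0.161·123/0.59 = 33.56 m².
Absorption from the other surfaces = 44·0.09 + 44·0.18 + 22·0.03 + 47·0.39 = 30.87 m², so the acoustic panels must supply 2.69 m² over 9 m².
α = 2.69/9 = 0.299.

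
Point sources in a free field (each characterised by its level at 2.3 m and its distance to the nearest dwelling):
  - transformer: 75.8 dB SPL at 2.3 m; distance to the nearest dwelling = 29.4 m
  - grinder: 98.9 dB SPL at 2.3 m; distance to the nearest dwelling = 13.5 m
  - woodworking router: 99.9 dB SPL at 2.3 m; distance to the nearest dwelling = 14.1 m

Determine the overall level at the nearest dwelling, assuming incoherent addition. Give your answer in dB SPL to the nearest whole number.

First find each source's level at the receiver (point-source: −20·log₁₀(r/r_ref)), then combine on an intensity basis.
transformer: 75.8 − 20·log₁₀(29.4/2.3) = 75.8 − 22.13 = 53.67 dB SPL.
grinder: 98.9 − 20·log₁₀(13.5/2.3) = 98.9 − 15.37 = 83.53 dB SPL.
woodworking router: 99.9 − 20·log₁₀(14.1/2.3) = 99.9 − 15.75 = 84.15 dB SPL.
Σ 10^(L/10) = 4.856e+08 → L_total = 10·log₁₀(4.856e+08) = 86.86 dB SPL.

87 dB SPL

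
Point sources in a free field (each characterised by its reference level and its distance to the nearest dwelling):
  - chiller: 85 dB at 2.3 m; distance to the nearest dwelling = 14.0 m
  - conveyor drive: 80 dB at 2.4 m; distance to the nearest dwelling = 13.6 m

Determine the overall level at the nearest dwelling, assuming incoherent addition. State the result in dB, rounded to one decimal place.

70.7 dB

Apply inverse-square spreading to bring every level to the receiver, then sum 10^(L/10).
chiller: 85 − 20·log₁₀(14.0/2.3) = 85 − 15.69 = 69.31 dB.
conveyor drive: 80 − 20·log₁₀(13.6/2.4) = 80 − 15.07 = 64.93 dB.
Σ 10^(L/10) = 1.165e+07 → L_total = 10·log₁₀(1.165e+07) = 70.66 dB.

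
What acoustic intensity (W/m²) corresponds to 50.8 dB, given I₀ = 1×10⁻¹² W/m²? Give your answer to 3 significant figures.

1.20e-07 W/m²

I/I₀ = 10^(50.8/10) = 1.202e+05, so I = 1.202e+05 × 10⁻¹² W/m².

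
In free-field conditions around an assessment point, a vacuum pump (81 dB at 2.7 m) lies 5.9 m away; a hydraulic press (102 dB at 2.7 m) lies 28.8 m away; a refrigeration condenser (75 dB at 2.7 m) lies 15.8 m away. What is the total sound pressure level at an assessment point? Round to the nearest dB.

82 dB

Apply inverse-square spreading to bring every level to the receiver, then sum 10^(L/10).
vacuum pump: 81 − 20·log₁₀(5.9/2.7) = 81 − 6.79 = 74.21 dB.
hydraulic press: 102 − 20·log₁₀(28.8/2.7) = 102 − 20.56 = 81.44 dB.
refrigeration condenser: 75 − 20·log₁₀(15.8/2.7) = 75 − 15.35 = 59.65 dB.
Σ 10^(L/10) = 1.666e+08 → L_total = 10·log₁₀(1.666e+08) = 82.22 dB.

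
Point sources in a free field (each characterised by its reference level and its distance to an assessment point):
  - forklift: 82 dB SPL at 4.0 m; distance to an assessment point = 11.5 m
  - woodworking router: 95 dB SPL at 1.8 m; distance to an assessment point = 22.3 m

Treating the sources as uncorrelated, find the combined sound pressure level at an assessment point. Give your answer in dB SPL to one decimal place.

First find each source's level at the receiver (point-source: −20·log₁₀(r/r_ref)), then combine on an intensity basis.
forklift: 82 − 20·log₁₀(11.5/4.0) = 82 − 9.17 = 72.83 dB SPL.
woodworking router: 95 − 20·log₁₀(22.3/1.8) = 95 − 21.86 = 73.14 dB SPL.
Σ 10^(L/10) = 3.978e+07 → L_total = 10·log₁₀(3.978e+07) = 76.00 dB SPL.

76.0 dB SPL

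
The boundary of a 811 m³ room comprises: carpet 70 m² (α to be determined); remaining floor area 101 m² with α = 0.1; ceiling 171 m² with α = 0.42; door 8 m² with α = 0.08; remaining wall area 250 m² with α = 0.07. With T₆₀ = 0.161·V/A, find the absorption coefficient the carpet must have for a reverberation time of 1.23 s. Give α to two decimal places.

A = 0.161·V/T₆₀ = 0.161·811/1.23 = 106.16 m² sabins.
Absorption from the other surfaces = 101·0.1 + 171·0.42 + 8·0.08 + 250·0.07 = 100.06 m², so the carpet must supply 6.10 m² over 70 m².
α = 6.10/70 = 0.087.

0.09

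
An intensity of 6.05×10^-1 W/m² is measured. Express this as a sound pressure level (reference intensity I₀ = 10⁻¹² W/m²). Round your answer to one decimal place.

117.8 dB

I/I₀ = 6.05×10^-1/10⁻¹² = 6.05×10^11, and L = 10·log₁₀(I/I₀).
L = 10·(0.7818 + 11) = 117.82 dB.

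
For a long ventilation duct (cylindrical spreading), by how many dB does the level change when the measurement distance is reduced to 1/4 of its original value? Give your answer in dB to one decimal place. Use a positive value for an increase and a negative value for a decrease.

With cylindrical spreading the level changes by −10·log₁₀(r₂/r₁).
ΔL = −10·log₁₀(0.25) = +6.02 dB.

+6.0 dB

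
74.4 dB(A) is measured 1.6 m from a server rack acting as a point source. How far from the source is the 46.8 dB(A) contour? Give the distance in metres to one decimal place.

Point-source spreading drops the level by 20·log₁₀(r₂/r₁); inverting, r₂/r₁ = 10^(ΔL/20).
r₂ = 1.6·10^((74.4−46.8)/20) = 1.6·10^(27.6/20) = 38.38 m.

38.4 m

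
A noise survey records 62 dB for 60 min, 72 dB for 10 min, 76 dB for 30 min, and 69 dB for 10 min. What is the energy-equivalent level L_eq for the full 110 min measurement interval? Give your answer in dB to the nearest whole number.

71 dB

Weight each interval's intensity by its duration and average over T = 110 min:
Σ tᵢ·10^(Lᵢ/10) = 60·10^(62/10) + 10·10^(72/10) + 30·10^(76/10) + 10·10^(69/10) = 1.527e+09.
L_eq = 10·log₁₀(1.527e+09/110) = 71.43 dB.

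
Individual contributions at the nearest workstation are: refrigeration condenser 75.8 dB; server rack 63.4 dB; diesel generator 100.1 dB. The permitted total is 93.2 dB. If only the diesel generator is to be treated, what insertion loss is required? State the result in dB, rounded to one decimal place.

7.0 dB

The untreated sources together contribute 10^(75.8/10) + 10^(63.4/10) = 4.021e+07, i.e. 76.04 dB.
To meet 93.2 dB overall, the treated diesel generator may contribute at most 10^(93.2/10) − 4.021e+07 = 2.049e+09, i.e. 93.12 dB.
So the diesel generator must be reduced from 100.1 to 93.12 dB: IL = 6.98 dB.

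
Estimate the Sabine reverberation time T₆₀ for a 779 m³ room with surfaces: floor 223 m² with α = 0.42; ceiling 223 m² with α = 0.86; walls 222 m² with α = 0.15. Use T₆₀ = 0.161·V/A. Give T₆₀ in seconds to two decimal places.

0.39 s

Summing Sᵢαᵢ: 223·0.42 + 223·0.86 + 222·0.15 = 318.74 m².
T₆₀ = 0.161 × 779 / 318.74 = 0.393 s.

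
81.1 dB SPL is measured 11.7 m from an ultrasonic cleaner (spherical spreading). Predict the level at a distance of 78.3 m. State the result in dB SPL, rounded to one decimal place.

64.6 dB SPL

Point-source attenuation: ΔL = 20·log₁₀(r₂/r₁) = 20·log₁₀(78.3/11.7) = 16.512 dB.
L₂ = 81.1 − 20·log₁₀(78.3/11.7) = 81.1 − 16.512 = 64.59 dB SPL.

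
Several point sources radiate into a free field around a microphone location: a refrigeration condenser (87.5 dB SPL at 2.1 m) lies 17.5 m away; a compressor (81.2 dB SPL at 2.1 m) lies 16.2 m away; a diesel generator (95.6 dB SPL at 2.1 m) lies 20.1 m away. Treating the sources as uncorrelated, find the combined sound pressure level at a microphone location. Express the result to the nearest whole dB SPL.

77 dB SPL

Propagate each source to the receiver with L = L_ref − 20·log₁₀(r/r_ref), then add intensities.
refrigeration condenser: 87.5 − 20·log₁₀(17.5/2.1) = 87.5 − 18.42 = 69.08 dB SPL.
compressor: 81.2 − 20·log₁₀(16.2/2.1) = 81.2 − 17.75 = 63.45 dB SPL.
diesel generator: 95.6 − 20·log₁₀(20.1/2.1) = 95.6 − 19.62 = 75.98 dB SPL.
Σ 10^(L/10) = 4.994e+07 → L_total = 10·log₁₀(4.994e+07) = 76.98 dB SPL.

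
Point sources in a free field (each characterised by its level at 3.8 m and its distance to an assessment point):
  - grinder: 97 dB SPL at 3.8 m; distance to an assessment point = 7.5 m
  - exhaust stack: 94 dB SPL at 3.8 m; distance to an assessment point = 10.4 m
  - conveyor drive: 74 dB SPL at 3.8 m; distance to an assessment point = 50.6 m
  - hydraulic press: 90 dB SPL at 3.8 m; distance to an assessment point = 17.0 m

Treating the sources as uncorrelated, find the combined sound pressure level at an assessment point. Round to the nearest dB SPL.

92 dB SPL

Propagate each source to the receiver with L = L_ref − 20·log₁₀(r/r_ref), then add intensities.
grinder: 97 − 20·log₁₀(7.5/3.8) = 97 − 5.91 = 91.09 dB SPL.
exhaust stack: 94 − 20·log₁₀(10.4/3.8) = 94 − 8.74 = 85.26 dB SPL.
conveyor drive: 74 − 20·log₁₀(50.6/3.8) = 74 − 22.49 = 51.51 dB SPL.
hydraulic press: 90 − 20·log₁₀(17.0/3.8) = 90 − 13.01 = 76.99 dB SPL.
Σ 10^(L/10) = 1.672e+09 → L_total = 10·log₁₀(1.672e+09) = 92.23 dB SPL.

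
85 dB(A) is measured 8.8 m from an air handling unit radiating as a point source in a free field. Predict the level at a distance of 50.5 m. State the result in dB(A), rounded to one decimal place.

69.8 dB(A)

For a point source, L₂ = L₁ − 20·log₁₀(r₂/r₁).
L₂ = 85 − 20·log₁₀(50.5/8.8) = 85 − 15.176 = 69.82 dB(A).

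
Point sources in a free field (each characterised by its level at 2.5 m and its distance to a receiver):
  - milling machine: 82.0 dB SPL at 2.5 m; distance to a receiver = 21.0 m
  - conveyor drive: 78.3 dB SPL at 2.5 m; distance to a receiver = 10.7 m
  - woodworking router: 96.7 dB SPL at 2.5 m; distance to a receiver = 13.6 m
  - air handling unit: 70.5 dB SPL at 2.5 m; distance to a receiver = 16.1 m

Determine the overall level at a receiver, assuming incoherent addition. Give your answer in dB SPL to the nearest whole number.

Propagate each source to the receiver with L = L_ref − 20·log₁₀(r/r_ref), then add intensities.
milling machine: 82.0 − 20·log₁₀(21.0/2.5) = 82.0 − 18.49 = 63.51 dB SPL.
conveyor drive: 78.3 − 20·log₁₀(10.7/2.5) = 78.3 − 12.63 = 65.67 dB SPL.
woodworking router: 96.7 − 20·log₁₀(13.6/2.5) = 96.7 − 14.71 = 81.99 dB SPL.
air handling unit: 70.5 − 20·log₁₀(16.1/2.5) = 70.5 − 16.18 = 54.32 dB SPL.
Σ 10^(L/10) = 1.643e+08 → L_total = 10·log₁₀(1.643e+08) = 82.16 dB SPL.

82 dB SPL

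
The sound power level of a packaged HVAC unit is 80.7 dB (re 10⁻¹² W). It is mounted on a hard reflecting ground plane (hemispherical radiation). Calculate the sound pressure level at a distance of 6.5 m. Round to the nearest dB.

L_p = L_w − 10·log₁₀(2π·r²) with r = 6.5 m.
2π·r² = 265.5 m², 10·log₁₀ of that is 24.240 dB.
L_p = 80.7 − 24.240 = 56.46 dB.

56 dB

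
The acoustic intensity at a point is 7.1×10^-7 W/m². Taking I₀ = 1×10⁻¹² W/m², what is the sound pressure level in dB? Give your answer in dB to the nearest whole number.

59 dB

L = 10·log₁₀(I/I₀) = 10·log₁₀(7.1×10^-7/10⁻¹²) = 10·log₁₀(7.1×10^5).
L = 10·(0.8513 + 5) = 58.51 dB.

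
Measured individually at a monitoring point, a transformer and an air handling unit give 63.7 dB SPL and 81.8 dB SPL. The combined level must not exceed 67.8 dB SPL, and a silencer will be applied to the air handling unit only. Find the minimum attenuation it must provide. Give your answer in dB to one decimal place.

16.1 dB

Everything except the air handling unit sums to 10^(63.7/10) = 2.344e+06 in linear terms, 63.70 dB SPL.
To meet 67.8 dB SPL overall, the treated air handling unit may contribute at most 10^(67.8/10) − 2.344e+06 = 3.681e+06, i.e. 65.66 dB SPL.
So the air handling unit must be reduced from 81.8 to 65.66 dB SPL: IL = 16.14 dB.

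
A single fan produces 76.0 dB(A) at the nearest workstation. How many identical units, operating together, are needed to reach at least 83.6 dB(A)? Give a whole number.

The shortfall is 83.6 − 76.0 = 7.6 dB, and N units add 10·log₁₀ N, so need 10·log₁₀ N ≥ 7.6.
N ≥ 10^(7.6/10) = 5.754, so N = 6.

6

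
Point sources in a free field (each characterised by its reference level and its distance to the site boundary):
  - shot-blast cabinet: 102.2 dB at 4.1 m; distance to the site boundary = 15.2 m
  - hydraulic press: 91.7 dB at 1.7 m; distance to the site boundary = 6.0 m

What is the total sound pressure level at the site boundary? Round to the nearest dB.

91 dB

First find each source's level at the receiver (point-source: −20·log₁₀(r/r_ref)), then combine on an intensity basis.
shot-blast cabinet: 102.2 − 20·log₁₀(15.2/4.1) = 102.2 − 11.38 = 90.82 dB.
hydraulic press: 91.7 − 20·log₁₀(6.0/1.7) = 91.7 − 10.95 = 80.75 dB.
Σ 10^(L/10) = 1.326e+09 → L_total = 10·log₁₀(1.326e+09) = 91.23 dB.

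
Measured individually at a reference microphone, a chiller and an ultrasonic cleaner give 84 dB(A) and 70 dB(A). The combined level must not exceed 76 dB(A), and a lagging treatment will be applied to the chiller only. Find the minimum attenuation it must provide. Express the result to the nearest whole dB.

Everything except the chiller sums to 10^(70/10) = 1.000e+07 in linear terms, 70.00 dB(A).
The limit corresponds to 10^(76/10) = 3.981e+07; subtracting the fixed part leaves 2.981e+07 for the chiller, i.e. 74.74 dB(A).
So the chiller must be reduced from 84 to 74.74 dB(A): IL = 9.26 dB.

9 dB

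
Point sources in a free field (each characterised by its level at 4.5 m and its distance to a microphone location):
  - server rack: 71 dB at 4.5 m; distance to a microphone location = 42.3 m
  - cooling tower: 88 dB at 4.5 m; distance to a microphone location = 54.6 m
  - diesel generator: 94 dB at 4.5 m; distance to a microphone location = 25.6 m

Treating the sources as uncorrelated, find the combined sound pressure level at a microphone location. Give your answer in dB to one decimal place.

First find each source's level at the receiver (point-source: −20·log₁₀(r/r_ref)), then combine on an intensity basis.
server rack: 71 − 20·log₁₀(42.3/4.5) = 71 − 19.46 = 51.54 dB.
cooling tower: 88 − 20·log₁₀(54.6/4.5) = 88 − 21.68 = 66.32 dB.
diesel generator: 94 − 20·log₁₀(25.6/4.5) = 94 − 15.10 = 78.90 dB.
Σ 10^(L/10) = 8.204e+07 → L_total = 10·log₁₀(8.204e+07) = 79.14 dB.

79.1 dB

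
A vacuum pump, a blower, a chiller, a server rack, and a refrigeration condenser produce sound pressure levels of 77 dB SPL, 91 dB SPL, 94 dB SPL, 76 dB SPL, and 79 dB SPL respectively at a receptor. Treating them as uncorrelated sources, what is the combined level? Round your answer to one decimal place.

Incoherent sources combine by intensity addition: L_total = 10·log₁₀(Σ 10^(L_i/10)).
Σ 10^(L/10) = 10^(77/10) + 10^(91/10) + 10^(94/10) + 10^(76/10) + 10^(79/10) = 3.940e+09.
L_total = 10·log₁₀(3.940e+09) = 95.96 dB SPL.

96.0 dB SPL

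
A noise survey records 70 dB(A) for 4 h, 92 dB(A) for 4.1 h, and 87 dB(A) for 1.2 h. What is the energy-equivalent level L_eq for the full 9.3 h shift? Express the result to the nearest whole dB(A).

The energy average is taken in the linear domain: L_eq = 10·log₁₀[(Σ tᵢ·10^(Lᵢ/10))/T], T = 9.3 h.
Σ tᵢ·10^(Lᵢ/10) = 4·10^(70/10) + 4.1·10^(92/10) + 1.2·10^(87/10) = 7.139e+09.
L_eq = 10·log₁₀(7.139e+09/9.3) = 88.85 dB(A).

89 dB(A)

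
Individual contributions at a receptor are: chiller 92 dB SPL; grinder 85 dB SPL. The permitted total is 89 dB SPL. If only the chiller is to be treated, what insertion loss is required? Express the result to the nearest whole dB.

Fixed contribution from the other source: Σ 10^(L/10) = 10^(85/10) = 3.162e+08 (85.00 dB SPL).
To meet 89 dB SPL overall, the treated chiller may contribute at most 10^(89/10) − 3.162e+08 = 4.781e+08, i.e. 86.80 dB SPL.
Required insertion loss = 92 − 86.80 = 5.20 dB.

5 dB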